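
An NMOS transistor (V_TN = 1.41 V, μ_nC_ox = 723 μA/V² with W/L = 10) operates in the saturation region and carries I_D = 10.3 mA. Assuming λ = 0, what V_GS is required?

V_GS = 3.10 V

k_n = μ_nC_ox · (W/L) = 7.23 mA/V².
In saturation I_D = ½ k_n (V_GS − V_TN)², so V_GS − V_TN = √(2 I_D / k_n) = √(2 × 10.3 / 7.23) = 1.69 V.
V_GS = 1.41 + 1.69 = 3.1 V.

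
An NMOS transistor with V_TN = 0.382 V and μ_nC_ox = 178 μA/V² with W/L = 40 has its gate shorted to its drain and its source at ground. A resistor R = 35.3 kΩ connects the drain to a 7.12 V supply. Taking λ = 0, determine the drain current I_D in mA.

I_D = 0.184 mA

With gate tied to drain, V_GS = V_DS ≥ V_GS − V_TN, so the device is in saturation.
k_n = μ_nC_ox · (W/L) = 7.12 mA/V².
KCL at the drain: ½ k_n (V_GS − V_TN)² = (V_DD − V_GS)/R.
Let x = V_GS − 0.382. Then 126 x² + x − 6.738 = 0, giving x = 0.228 V (positive root), so V_GS = 0.61 V.
I_D = (V_DD − V_GS)/R = (7.12 − 0.61) / 35.3 = 0.184 mA.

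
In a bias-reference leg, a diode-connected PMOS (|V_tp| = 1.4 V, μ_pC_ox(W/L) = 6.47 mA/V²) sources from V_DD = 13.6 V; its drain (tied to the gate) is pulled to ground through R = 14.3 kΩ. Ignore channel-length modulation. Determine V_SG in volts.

With gate tied to drain, V_SG = V_SD ≥ V_SG − |V_tp|, so the device is in saturation.
KCL at the drain: ½ k_p (V_SG − |V_tp|)² = (V_DD − V_SG)/R.
Let x = V_SG − 1.4. Then 46.3 x² + x − 12.2 = 0, giving x = 0.503 V (positive root), so V_SG = 1.9 V.
I_D = (V_DD − V_SG)/R = (13.6 − 1.9) / 14.3 = 0.818 mA.

V_SG = 1.90 V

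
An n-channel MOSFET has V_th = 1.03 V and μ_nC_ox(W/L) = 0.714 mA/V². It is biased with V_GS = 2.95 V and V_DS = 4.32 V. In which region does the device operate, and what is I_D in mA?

V_ov = V_GS − V_th = 2.95 − 1.03 = 1.92 V.
Since V_DS = 4.32 V ≥ V_ov = 1.92 V, the device is in saturation.
I_D = ½ k_n V_ov² = 0.5 × 0.714 × 1.92² = 1.32 mA.

Saturation; I_D = 1.32 mA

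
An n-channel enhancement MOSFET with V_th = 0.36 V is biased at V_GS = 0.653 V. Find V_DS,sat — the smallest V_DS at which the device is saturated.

V_DS,sat = 0.293 V

The boundary between triode and saturation is V_DS = V_GS − V_th = V_ov.
V_ov = 0.653 − 0.36 = 0.293 V.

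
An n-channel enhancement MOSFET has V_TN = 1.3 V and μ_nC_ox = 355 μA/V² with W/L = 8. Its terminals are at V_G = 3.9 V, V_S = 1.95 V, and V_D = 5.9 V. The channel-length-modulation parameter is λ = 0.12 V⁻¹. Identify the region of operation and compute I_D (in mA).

V_GS = V_G − V_S = 3.9 − 1.95 = 1.95 V; V_DS = V_D − V_S = 5.9 − 1.95 = 3.95 V.
k_n = μ_nC_ox · (W/L) = 2.84 mA/V².
V_ov = V_GS − V_TN = 1.95 − 1.3 = 0.65 V.
Since V_DS = 3.95 V ≥ V_ov = 0.65 V, the device is in saturation.
I_D = ½ k_n V_ov² (1 + λ V_DS) = 0.5 × 2.84 × 0.65² × (1 + 0.12 × 3.95) = 0.884 mA.

Saturation; I_D = 0.884 mA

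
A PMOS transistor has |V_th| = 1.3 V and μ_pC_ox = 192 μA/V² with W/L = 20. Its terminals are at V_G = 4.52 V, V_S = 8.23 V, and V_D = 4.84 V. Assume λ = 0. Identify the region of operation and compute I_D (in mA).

V_SG = V_S − V_G = 8.23 − 4.52 = 3.71 V; V_SD = V_S − V_D = 8.23 − 4.84 = 3.39 V.
k_p = μ_pC_ox · (W/L) = 3.84 mA/V².
V_ov = V_SG − |V_th| = 3.71 − 1.3 = 2.41 V.
Since V_SD = 3.39 V ≥ V_ov = 2.41 V, the device is in saturation.
I_D = ½ k_p V_ov² = 0.5 × 3.84 × 2.41² = 11.2 mA.

Saturation; I_D = 11.2 mA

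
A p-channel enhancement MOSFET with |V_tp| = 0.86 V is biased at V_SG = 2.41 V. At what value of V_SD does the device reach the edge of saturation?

The boundary between triode and saturation is V_SD = V_SG − |V_tp| = V_ov.
V_ov = 2.41 − 0.86 = 1.55 V.

V_SD,sat = 1.55 V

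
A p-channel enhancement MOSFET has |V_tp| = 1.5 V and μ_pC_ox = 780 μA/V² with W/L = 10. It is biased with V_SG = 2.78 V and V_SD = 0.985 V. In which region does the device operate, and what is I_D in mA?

k_p = μ_pC_ox · (W/L) = 7.8 mA/V².
V_ov = V_SG − |V_tp| = 2.78 − 1.5 = 1.28 V.
Since V_SD = 0.985 V < V_ov = 1.28 V, the device is in the triode region.
I_D = k_p [V_ov · V_SD − ½ V_SD²] = 7.8 × [1.28 × 0.985 − 0.5 × 0.985²] = 6.05 mA.

Triode; I_D = 6.05 mA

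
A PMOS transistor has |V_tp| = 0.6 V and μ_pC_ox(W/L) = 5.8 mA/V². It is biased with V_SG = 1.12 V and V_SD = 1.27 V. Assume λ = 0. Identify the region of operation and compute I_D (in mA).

Saturation; I_D = 0.784 mA

V_ov = V_SG − |V_tp| = 1.12 − 0.6 = 0.52 V.
Since V_SD = 1.27 V ≥ V_ov = 0.52 V, the device is in saturation.
I_D = ½ k_p V_ov² = 0.5 × 5.8 × 0.52² = 0.784 mA.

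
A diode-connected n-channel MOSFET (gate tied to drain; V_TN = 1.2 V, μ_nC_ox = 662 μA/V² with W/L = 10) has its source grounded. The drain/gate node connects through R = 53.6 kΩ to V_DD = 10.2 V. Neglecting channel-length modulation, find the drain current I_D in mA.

With gate tied to drain, V_GS = V_DS ≥ V_GS − V_TN, so the device is in saturation.
k_n = μ_nC_ox · (W/L) = 6.62 mA/V².
KCL at the drain: ½ k_n (V_GS − V_TN)² = (V_DD − V_GS)/R.
Let x = V_GS − 1.2. Then 177 x² + x − 9 = 0, giving x = 0.222 V (positive root), so V_GS = 1.42 V.
I_D = (V_DD − V_GS)/R = (10.2 − 1.42) / 53.6 = 0.164 mA.

I_D = 0.164 mA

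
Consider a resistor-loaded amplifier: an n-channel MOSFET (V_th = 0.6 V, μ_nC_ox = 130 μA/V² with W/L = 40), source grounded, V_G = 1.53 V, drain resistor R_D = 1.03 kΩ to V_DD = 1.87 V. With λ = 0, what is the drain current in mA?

I_D = 1.45 mA

V_GS = V_G = 1.53 V, so V_ov = 1.53 − 0.6 = 0.93 V.
k_n = μ_nC_ox · (W/L) = 5.2 mA/V².
Assume saturation: I_D = ½ k_n V_ov² = 0.5 × 5.2 × 0.93² = 2.25 mA, giving V_DS = V_DD − I_D R_D = 1.87 − 2.25 × 1.03 = -0.446 V.
But -0.446 V < V_ov = 0.93 V, so the device is actually in triode.
In triode I_D = k_n[V_ov V_DS − ½ V_DS²] and I_D = (V_DD − V_DS)/R_D. Equating: 2.68 V_DS² − 5.981 V_DS + 1.87 = 0, giving V_DS = 0.376 V (the root below V_ov).
I_D = (1.87 − 0.376) / 1.03 = 1.45 mA.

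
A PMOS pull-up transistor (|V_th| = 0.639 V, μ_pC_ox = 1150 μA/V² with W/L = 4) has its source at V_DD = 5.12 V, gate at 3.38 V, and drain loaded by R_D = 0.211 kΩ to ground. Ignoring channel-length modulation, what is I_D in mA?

V_SG = V_DD − V_G = 5.12 − 3.38 = 1.74 V, so V_ov = 1.74 − 0.639 = 1.1 V.
k_p = μ_pC_ox · (W/L) = 4.6 mA/V².
Assume saturation: I_D = ½ k_p V_ov² = 0.5 × 4.6 × 1.1² = 2.79 mA, giving V_SD = V_DD − I_D R_D = 5.12 − 2.79 × 0.211 = 4.53 V.
V_SD = 4.53 V ≥ V_ov = 1.1 V, confirming saturation.

I_D = 2.79 mA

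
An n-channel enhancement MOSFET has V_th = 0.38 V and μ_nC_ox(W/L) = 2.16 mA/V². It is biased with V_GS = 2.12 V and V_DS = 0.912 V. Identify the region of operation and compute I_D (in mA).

V_ov = V_GS − V_th = 2.12 − 0.38 = 1.74 V.
Since V_DS = 0.912 V < V_ov = 1.74 V, the device is in the triode region.
I_D = k_n [V_ov · V_DS − ½ V_DS²] = 2.16 × [1.74 × 0.912 − 0.5 × 0.912²] = 2.53 mA.

Triode; I_D = 2.53 mA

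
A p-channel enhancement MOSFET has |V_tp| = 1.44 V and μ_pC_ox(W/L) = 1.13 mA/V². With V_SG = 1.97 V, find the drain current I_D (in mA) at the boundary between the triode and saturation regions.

I_D = 0.159 mA

At the boundary V_SD = V_ov = V_SG − |V_tp| = 1.97 − 1.44 = 0.53 V.
I_D = ½ k_p V_ov² = 0.5 × 1.13 × 0.53² = 0.159 mA.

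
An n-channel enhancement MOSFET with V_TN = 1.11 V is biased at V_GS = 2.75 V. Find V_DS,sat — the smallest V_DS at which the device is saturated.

The boundary between triode and saturation is V_DS = V_GS − V_TN = V_ov.
V_ov = 2.75 − 1.11 = 1.64 V.

V_DS,sat = 1.64 V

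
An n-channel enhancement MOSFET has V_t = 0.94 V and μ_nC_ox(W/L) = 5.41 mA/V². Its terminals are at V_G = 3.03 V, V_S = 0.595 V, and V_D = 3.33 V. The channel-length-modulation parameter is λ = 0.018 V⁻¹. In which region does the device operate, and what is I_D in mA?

Saturation; I_D = 6.34 mA

V_GS = V_G − V_S = 3.03 − 0.595 = 2.43 V; V_DS = V_D − V_S = 3.33 − 0.595 = 2.74 V.
V_ov = V_GS − V_t = 2.43 − 0.94 = 1.49 V.
Since V_DS = 2.74 V ≥ V_ov = 1.49 V, the device is in saturation.
I_D = ½ k_n V_ov² (1 + λ V_DS) = 0.5 × 5.41 × 1.49² × (1 + 0.018 × 2.74) = 6.34 mA.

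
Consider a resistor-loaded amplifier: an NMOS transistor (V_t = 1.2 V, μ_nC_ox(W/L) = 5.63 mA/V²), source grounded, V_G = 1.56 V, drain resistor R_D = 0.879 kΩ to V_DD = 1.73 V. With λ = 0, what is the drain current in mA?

V_GS = V_G = 1.56 V, so V_ov = 1.56 − 1.2 = 0.36 V.
Assume saturation: I_D = ½ k_n V_ov² = 0.5 × 5.63 × 0.36² = 0.365 mA, giving V_DS = V_DD − I_D R_D = 1.73 − 0.365 × 0.879 = 1.41 V.
V_DS = 1.41 V ≥ V_ov = 0.36 V, confirming saturation.

I_D = 0.365 mA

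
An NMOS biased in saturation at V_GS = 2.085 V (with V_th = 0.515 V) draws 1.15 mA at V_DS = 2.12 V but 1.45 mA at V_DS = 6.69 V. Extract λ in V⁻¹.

λ = 0.0649 V⁻¹

With V_GS fixed, I_D ∝ (1 + λ V_DS) in saturation, so I_D2/I_D1 = (1 + λ V_DS2)/(1 + λ V_DS1).
1.45/1.15 = 1.261 = (1 + 6.69 λ)/(1 + 2.12 λ).
Solving: λ (I_D1 V_DS2 − I_D2 V_DS1) = I_D2 − I_D1, so λ = (1.45 − 1.15) / (1.15 × 6.69 − 1.45 × 2.12) = 0.3 / 4.62 = 0.0649 V⁻¹.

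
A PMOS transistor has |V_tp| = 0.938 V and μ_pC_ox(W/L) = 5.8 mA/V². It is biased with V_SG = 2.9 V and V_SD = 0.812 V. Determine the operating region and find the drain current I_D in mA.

Triode; I_D = 7.33 mA

V_ov = V_SG − |V_tp| = 2.9 − 0.938 = 1.96 V.
Since V_SD = 0.812 V < V_ov = 1.96 V, the device is in the triode region.
I_D = k_p [V_ov · V_SD − ½ V_SD²] = 5.8 × [1.96 × 0.812 − 0.5 × 0.812²] = 7.33 mA.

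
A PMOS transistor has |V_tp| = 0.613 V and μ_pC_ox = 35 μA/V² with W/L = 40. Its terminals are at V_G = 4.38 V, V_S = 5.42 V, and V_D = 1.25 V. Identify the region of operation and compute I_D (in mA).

V_SG = V_S − V_G = 5.42 − 4.38 = 1.04 V; V_SD = V_S − V_D = 5.42 − 1.25 = 4.17 V.
k_p = μ_pC_ox · (W/L) = 1.4 mA/V².
V_ov = V_SG − |V_tp| = 1.04 − 0.613 = 0.427 V.
Since V_SD = 4.17 V ≥ V_ov = 0.427 V, the device is in saturation.
I_D = ½ k_p V_ov² = 0.5 × 1.4 × 0.427² = 0.128 mA.

Saturation; I_D = 0.128 mA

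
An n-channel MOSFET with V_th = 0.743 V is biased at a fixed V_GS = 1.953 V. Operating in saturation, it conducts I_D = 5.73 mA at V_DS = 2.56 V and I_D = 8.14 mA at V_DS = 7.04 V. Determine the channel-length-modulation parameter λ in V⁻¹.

With V_GS fixed, I_D ∝ (1 + λ V_DS) in saturation, so I_D2/I_D1 = (1 + λ V_DS2)/(1 + λ V_DS1).
8.14/5.73 = 1.421 = (1 + 7.04 λ)/(1 + 2.56 λ).
Solving: λ (I_D1 V_DS2 − I_D2 V_DS1) = I_D2 − I_D1, so λ = (8.14 − 5.73) / (5.73 × 7.04 − 8.14 × 2.56) = 2.41 / 19.5 = 0.124 V⁻¹.

λ = 0.124 V⁻¹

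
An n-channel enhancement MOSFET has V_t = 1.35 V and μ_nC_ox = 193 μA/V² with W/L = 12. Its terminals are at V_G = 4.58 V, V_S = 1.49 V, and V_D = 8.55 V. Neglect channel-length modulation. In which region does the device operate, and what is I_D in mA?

V_GS = V_G − V_S = 4.58 − 1.49 = 3.09 V; V_DS = V_D − V_S = 8.55 − 1.49 = 7.06 V.
k_n = μ_nC_ox · (W/L) = 2.316 mA/V².
V_ov = V_GS − V_t = 3.09 − 1.35 = 1.74 V.
Since V_DS = 7.06 V ≥ V_ov = 1.74 V, the device is in saturation.
I_D = ½ k_n V_ov² = 0.5 × 2.316 × 1.74² = 3.51 mA.

Saturation; I_D = 3.51 mA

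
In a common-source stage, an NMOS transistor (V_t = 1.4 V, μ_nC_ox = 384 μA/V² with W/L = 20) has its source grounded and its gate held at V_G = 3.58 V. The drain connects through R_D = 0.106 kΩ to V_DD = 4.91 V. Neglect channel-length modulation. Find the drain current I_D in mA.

I_D = 18.2 mA

V_GS = V_G = 3.58 V, so V_ov = 3.58 − 1.4 = 2.18 V.
k_n = μ_nC_ox · (W/L) = 7.68 mA/V².
Assume saturation: I_D = ½ k_n V_ov² = 0.5 × 7.68 × 2.18² = 18.2 mA, giving V_DS = V_DD − I_D R_D = 4.91 − 18.2 × 0.106 = 2.98 V.
V_DS = 2.98 V ≥ V_ov = 2.18 V, confirming saturation.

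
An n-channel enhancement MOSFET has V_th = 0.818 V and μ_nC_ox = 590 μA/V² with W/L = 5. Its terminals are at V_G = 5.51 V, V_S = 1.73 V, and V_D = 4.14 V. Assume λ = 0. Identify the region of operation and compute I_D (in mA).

V_GS = V_G − V_S = 5.51 − 1.73 = 3.78 V; V_DS = V_D − V_S = 4.14 − 1.73 = 2.41 V.
k_n = μ_nC_ox · (W/L) = 2.95 mA/V².
V_ov = V_GS − V_th = 3.78 − 0.818 = 2.96 V.
Since V_DS = 2.41 V < V_ov = 2.96 V, the device is in the triode region.
I_D = k_n [V_ov · V_DS − ½ V_DS²] = 2.95 × [2.96 × 2.41 − 0.5 × 2.41²] = 12.5 mA.

Triode; I_D = 12.5 mA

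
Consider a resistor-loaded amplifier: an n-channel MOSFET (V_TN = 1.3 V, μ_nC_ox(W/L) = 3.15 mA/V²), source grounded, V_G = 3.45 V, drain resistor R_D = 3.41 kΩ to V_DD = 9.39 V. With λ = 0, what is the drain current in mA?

I_D = 2.63 mA

V_GS = V_G = 3.45 V, so V_ov = 3.45 − 1.3 = 2.15 V.
Assume saturation: I_D = ½ k_n V_ov² = 0.5 × 3.15 × 2.15² = 7.28 mA, giving V_DS = V_DD − I_D R_D = 9.39 − 7.28 × 3.41 = -15.4 V.
But -15.4 V < V_ov = 2.15 V, so the device is actually in triode.
In triode I_D = k_n[V_ov V_DS − ½ V_DS²] and I_D = (V_DD − V_DS)/R_D. Equating: 5.37 V_DS² − 24.09 V_DS + 9.39 = 0, giving V_DS = 0.431 V (the root below V_ov).
I_D = (9.39 − 0.431) / 3.41 = 2.63 mA.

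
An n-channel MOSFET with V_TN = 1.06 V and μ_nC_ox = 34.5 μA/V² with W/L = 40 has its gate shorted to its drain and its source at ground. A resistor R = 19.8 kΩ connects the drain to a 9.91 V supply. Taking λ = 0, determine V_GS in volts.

With gate tied to drain, V_GS = V_DS ≥ V_GS − V_TN, so the device is in saturation.
k_n = μ_nC_ox · (W/L) = 1.38 mA/V².
KCL at the drain: ½ k_n (V_GS − V_TN)² = (V_DD − V_GS)/R.
Let x = V_GS − 1.06. Then 13.7 x² + x − 8.85 = 0, giving x = 0.769 V (positive root), so V_GS = 1.83 V.
I_D = (V_DD − V_GS)/R = (9.91 − 1.83) / 19.8 = 0.408 mA.

V_GS = 1.83 V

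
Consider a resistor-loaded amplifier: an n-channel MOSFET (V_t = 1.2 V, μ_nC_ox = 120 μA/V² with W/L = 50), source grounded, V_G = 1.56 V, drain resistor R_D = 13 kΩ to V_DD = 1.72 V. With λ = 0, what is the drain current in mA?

V_GS = V_G = 1.56 V, so V_ov = 1.56 − 1.2 = 0.36 V.
k_n = μ_nC_ox · (W/L) = 6 mA/V².
Assume saturation: I_D = ½ k_n V_ov² = 0.5 × 6 × 0.36² = 0.389 mA, giving V_DS = V_DD − I_D R_D = 1.72 − 0.389 × 13 = -3.33 V.
But -3.33 V < V_ov = 0.36 V, so the device is actually in triode.
In triode I_D = k_n[V_ov V_DS − ½ V_DS²] and I_D = (V_DD − V_DS)/R_D. Equating: 39 V_DS² − 29.08 V_DS + 1.72 = 0, giving V_DS = 0.0648 V (the root below V_ov).
I_D = (1.72 − 0.0648) / 13 = 0.127 mA.

I_D = 0.127 mA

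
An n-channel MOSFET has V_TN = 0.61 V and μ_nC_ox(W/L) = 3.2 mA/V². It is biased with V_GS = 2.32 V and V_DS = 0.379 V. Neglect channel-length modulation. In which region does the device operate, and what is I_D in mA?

V_ov = V_GS − V_TN = 2.32 − 0.61 = 1.71 V.
Since V_DS = 0.379 V < V_ov = 1.71 V, the device is in the triode region.
I_D = k_n [V_ov · V_DS − ½ V_DS²] = 3.2 × [1.71 × 0.379 − 0.5 × 0.379²] = 1.84 mA.

Triode; I_D = 1.84 mA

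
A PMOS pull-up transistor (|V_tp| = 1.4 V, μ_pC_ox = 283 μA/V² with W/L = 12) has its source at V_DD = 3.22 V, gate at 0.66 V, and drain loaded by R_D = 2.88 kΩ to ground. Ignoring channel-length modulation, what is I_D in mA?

I_D = 1.02 mA

V_SG = V_DD − V_G = 3.22 − 0.66 = 2.56 V, so V_ov = 2.56 − 1.4 = 1.16 V.
k_p = μ_pC_ox · (W/L) = 3.396 mA/V².
Assume saturation: I_D = ½ k_p V_ov² = 0.5 × 3.396 × 1.16² = 2.28 mA, giving V_SD = V_DD − I_D R_D = 3.22 − 2.28 × 2.88 = -3.36 V.
But -3.36 V < V_ov = 1.16 V, so the device is actually in triode.
In triode I_D = k_p[V_ov V_SD − ½ V_SD²] and I_D = (V_DD − V_SD)/R_D. Equating: 4.89 V_SD² − 12.35 V_SD + 3.22 = 0, giving V_SD = 0.295 V (the root below V_ov).
I_D = (3.22 − 0.295) / 2.88 = 1.02 mA.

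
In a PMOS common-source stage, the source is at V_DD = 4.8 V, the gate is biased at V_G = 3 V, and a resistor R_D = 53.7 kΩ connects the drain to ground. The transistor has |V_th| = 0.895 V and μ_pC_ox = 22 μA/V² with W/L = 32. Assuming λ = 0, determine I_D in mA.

V_SG = V_DD − V_G = 4.8 − 3 = 1.8 V, so V_ov = 1.8 − 0.895 = 0.905 V.
k_p = μ_pC_ox · (W/L) = 0.704 mA/V².
Assume saturation: I_D = ½ k_p V_ov² = 0.5 × 0.704 × 0.905² = 0.288 mA, giving V_SD = V_DD − I_D R_D = 4.8 − 0.288 × 53.7 = -10.7 V.
But -10.7 V < V_ov = 0.905 V, so the device is actually in triode.
In triode I_D = k_p[V_ov V_SD − ½ V_SD²] and I_D = (V_DD − V_SD)/R_D. Equating: 18.9 V_SD² − 35.21 V_SD + 4.8 = 0, giving V_SD = 0.148 V (the root below V_ov).
I_D = (4.8 − 0.148) / 53.7 = 0.0866 mA.

I_D = 0.0866 mA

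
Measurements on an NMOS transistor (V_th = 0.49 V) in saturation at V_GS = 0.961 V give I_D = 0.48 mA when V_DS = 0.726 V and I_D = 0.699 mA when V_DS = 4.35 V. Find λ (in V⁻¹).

λ = 0.139 V⁻¹

With V_GS fixed, I_D ∝ (1 + λ V_DS) in saturation, so I_D2/I_D1 = (1 + λ V_DS2)/(1 + λ V_DS1).
0.699/0.48 = 1.456 = (1 + 4.35 λ)/(1 + 0.726 λ).
Solving: λ (I_D1 V_DS2 − I_D2 V_DS1) = I_D2 − I_D1, so λ = (0.699 − 0.48) / (0.48 × 4.35 − 0.699 × 0.726) = 0.219 / 1.58 = 0.139 V⁻¹.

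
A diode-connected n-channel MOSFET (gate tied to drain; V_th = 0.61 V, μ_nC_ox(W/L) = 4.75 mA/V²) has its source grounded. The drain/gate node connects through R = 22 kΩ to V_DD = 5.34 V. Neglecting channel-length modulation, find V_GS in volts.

V_GS = 0.901 V

With gate tied to drain, V_GS = V_DS ≥ V_GS − V_th, so the device is in saturation.
KCL at the drain: ½ k_n (V_GS − V_th)² = (V_DD − V_GS)/R.
Let x = V_GS − 0.61. Then 52.2 x² + x − 4.73 = 0, giving x = 0.291 V (positive root), so V_GS = 0.901 V.
I_D = (V_DD − V_GS)/R = (5.34 − 0.901) / 22 = 0.202 mA.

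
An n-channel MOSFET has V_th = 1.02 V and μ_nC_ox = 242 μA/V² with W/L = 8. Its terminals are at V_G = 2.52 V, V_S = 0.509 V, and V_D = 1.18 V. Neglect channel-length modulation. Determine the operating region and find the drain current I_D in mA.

Triode; I_D = 0.852 mA

V_GS = V_G − V_S = 2.52 − 0.509 = 2.01 V; V_DS = V_D − V_S = 1.18 − 0.509 = 0.671 V.
k_n = μ_nC_ox · (W/L) = 1.936 mA/V².
V_ov = V_GS − V_th = 2.01 − 1.02 = 0.991 V.
Since V_DS = 0.671 V < V_ov = 0.991 V, the device is in the triode region.
I_D = k_n [V_ov · V_DS − ½ V_DS²] = 1.936 × [0.991 × 0.671 − 0.5 × 0.671²] = 0.852 mA.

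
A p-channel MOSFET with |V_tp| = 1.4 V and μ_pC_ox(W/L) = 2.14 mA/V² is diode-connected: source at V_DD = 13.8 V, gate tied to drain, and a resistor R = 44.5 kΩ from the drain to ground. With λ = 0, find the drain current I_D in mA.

With gate tied to drain, V_SG = V_SD ≥ V_SG − |V_tp|, so the device is in saturation.
KCL at the drain: ½ k_p (V_SG − |V_tp|)² = (V_DD − V_SG)/R.
Let x = V_SG − 1.4. Then 47.6 x² + x − 12.4 = 0, giving x = 0.5 V (positive root), so V_SG = 1.9 V.
I_D = (V_DD − V_SG)/R = (13.8 − 1.9) / 44.5 = 0.267 mA.

I_D = 0.267 mA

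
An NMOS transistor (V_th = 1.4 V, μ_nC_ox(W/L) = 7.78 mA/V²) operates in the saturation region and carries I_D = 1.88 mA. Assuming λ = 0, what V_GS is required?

In saturation I_D = ½ k_n (V_GS − V_th)², so V_GS − V_th = √(2 I_D / k_n) = √(2 × 1.88 / 7.78) = 0.695 V.
V_GS = 1.4 + 0.695 = 2.1 V.

V_GS = 2.10 V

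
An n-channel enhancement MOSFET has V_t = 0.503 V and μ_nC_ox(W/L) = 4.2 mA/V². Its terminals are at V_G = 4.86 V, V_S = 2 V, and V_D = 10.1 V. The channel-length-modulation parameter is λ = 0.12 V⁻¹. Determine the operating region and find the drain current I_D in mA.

Saturation; I_D = 23.0 mA

V_GS = V_G − V_S = 4.86 − 2 = 2.86 V; V_DS = V_D − V_S = 10.1 − 2 = 8.1 V.
V_ov = V_GS − V_t = 2.86 − 0.503 = 2.36 V.
Since V_DS = 8.1 V ≥ V_ov = 2.36 V, the device is in saturation.
I_D = ½ k_n V_ov² (1 + λ V_DS) = 0.5 × 4.2 × 2.36² × (1 + 0.12 × 8.1) = 23 mA.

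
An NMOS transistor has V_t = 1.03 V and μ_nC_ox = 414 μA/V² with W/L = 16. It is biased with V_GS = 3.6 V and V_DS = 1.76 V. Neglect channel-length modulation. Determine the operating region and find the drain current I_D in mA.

k_n = μ_nC_ox · (W/L) = 6.624 mA/V².
V_ov = V_GS − V_t = 3.6 − 1.03 = 2.57 V.
Since V_DS = 1.76 V < V_ov = 2.57 V, the device is in the triode region.
I_D = k_n [V_ov · V_DS − ½ V_DS²] = 6.624 × [2.57 × 1.76 − 0.5 × 1.76²] = 19.7 mA.

Triode; I_D = 19.7 mA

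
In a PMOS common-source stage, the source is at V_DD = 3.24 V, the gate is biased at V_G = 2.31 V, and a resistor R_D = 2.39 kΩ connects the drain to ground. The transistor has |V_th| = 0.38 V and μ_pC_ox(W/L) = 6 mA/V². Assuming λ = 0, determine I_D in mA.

V_SG = V_DD − V_G = 3.24 − 2.31 = 0.93 V, so V_ov = 0.93 − 0.38 = 0.55 V.
Assume saturation: I_D = ½ k_p V_ov² = 0.5 × 6 × 0.55² = 0.908 mA, giving V_SD = V_DD − I_D R_D = 3.24 − 0.908 × 2.39 = 1.07 V.
V_SD = 1.07 V ≥ V_ov = 0.55 V, confirming saturation.

I_D = 0.908 mA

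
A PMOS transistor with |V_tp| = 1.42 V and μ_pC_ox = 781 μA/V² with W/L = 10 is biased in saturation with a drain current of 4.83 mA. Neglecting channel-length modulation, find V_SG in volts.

k_p = μ_pC_ox · (W/L) = 7.81 mA/V².
In saturation I_D = ½ k_p (V_SG − |V_tp|)², so V_SG − |V_tp| = √(2 I_D / k_p) = √(2 × 4.83 / 7.81) = 1.11 V.
V_SG = 1.42 + 1.11 = 2.53 V.

V_SG = 2.53 V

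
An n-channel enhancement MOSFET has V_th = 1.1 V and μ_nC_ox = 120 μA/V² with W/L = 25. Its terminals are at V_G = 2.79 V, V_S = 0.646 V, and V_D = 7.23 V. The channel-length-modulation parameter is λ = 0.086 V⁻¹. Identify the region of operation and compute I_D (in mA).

V_GS = V_G − V_S = 2.79 − 0.646 = 2.14 V; V_DS = V_D − V_S = 7.23 − 0.646 = 6.58 V.
k_n = μ_nC_ox · (W/L) = 3 mA/V².
V_ov = V_GS − V_th = 2.14 − 1.1 = 1.04 V.
Since V_DS = 6.58 V ≥ V_ov = 1.04 V, the device is in saturation.
I_D = ½ k_n V_ov² (1 + λ V_DS) = 0.5 × 3 × 1.04² × (1 + 0.086 × 6.58) = 2.56 mA.

Saturation; I_D = 2.56 mA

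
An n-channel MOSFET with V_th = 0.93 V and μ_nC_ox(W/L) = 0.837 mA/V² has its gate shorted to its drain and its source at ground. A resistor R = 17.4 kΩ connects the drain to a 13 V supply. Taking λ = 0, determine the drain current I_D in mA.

I_D = 0.624 mA

With gate tied to drain, V_GS = V_DS ≥ V_GS − V_th, so the device is in saturation.
KCL at the drain: ½ k_n (V_GS − V_th)² = (V_DD − V_GS)/R.
Let x = V_GS − 0.93. Then 7.28 x² + x − 12.07 = 0, giving x = 1.22 V (positive root), so V_GS = 2.15 V.
I_D = (V_DD − V_GS)/R = (13 − 2.15) / 17.4 = 0.624 mA.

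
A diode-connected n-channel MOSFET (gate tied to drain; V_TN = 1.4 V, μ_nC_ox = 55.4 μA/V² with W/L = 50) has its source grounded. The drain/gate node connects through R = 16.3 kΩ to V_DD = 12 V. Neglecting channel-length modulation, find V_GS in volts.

With gate tied to drain, V_GS = V_DS ≥ V_GS − V_TN, so the device is in saturation.
k_n = μ_nC_ox · (W/L) = 2.77 mA/V².
KCL at the drain: ½ k_n (V_GS − V_TN)² = (V_DD − V_GS)/R.
Let x = V_GS − 1.4. Then 22.6 x² + x − 10.6 = 0, giving x = 0.663 V (positive root), so V_GS = 2.06 V.
I_D = (V_DD − V_GS)/R = (12 − 2.06) / 16.3 = 0.61 mA.

V_GS = 2.06 V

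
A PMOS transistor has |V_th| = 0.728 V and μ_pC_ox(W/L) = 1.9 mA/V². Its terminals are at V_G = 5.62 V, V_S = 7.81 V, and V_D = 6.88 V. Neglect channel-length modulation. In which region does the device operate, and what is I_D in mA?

Triode; I_D = 1.76 mA

V_SG = V_S − V_G = 7.81 − 5.62 = 2.19 V; V_SD = V_S − V_D = 7.81 − 6.88 = 0.93 V.
V_ov = V_SG − |V_th| = 2.19 − 0.728 = 1.46 V.
Since V_SD = 0.93 V < V_ov = 1.46 V, the device is in the triode region.
I_D = k_p [V_ov · V_SD − ½ V_SD²] = 1.9 × [1.46 × 0.93 − 0.5 × 0.93²] = 1.76 mA.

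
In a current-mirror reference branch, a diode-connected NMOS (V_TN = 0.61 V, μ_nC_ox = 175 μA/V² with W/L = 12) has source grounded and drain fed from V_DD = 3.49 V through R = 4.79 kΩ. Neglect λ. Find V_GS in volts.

With gate tied to drain, V_GS = V_DS ≥ V_GS − V_TN, so the device is in saturation.
k_n = μ_nC_ox · (W/L) = 2.1 mA/V².
KCL at the drain: ½ k_n (V_GS − V_TN)² = (V_DD − V_GS)/R.
Let x = V_GS − 0.61. Then 5.03 x² + x − 2.88 = 0, giving x = 0.664 V (positive root), so V_GS = 1.27 V.
I_D = (V_DD − V_GS)/R = (3.49 − 1.27) / 4.79 = 0.463 mA.

V_GS = 1.27 V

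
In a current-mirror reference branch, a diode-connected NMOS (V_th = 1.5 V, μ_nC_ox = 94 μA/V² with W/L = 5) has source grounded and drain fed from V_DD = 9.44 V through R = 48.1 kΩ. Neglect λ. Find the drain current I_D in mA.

I_D = 0.149 mA

With gate tied to drain, V_GS = V_DS ≥ V_GS − V_th, so the device is in saturation.
k_n = μ_nC_ox · (W/L) = 0.47 mA/V².
KCL at the drain: ½ k_n (V_GS − V_th)² = (V_DD − V_GS)/R.
Let x = V_GS − 1.5. Then 11.3 x² + x − 7.94 = 0, giving x = 0.795 V (positive root), so V_GS = 2.3 V.
I_D = (V_DD − V_GS)/R = (9.44 − 2.3) / 48.1 = 0.149 mA.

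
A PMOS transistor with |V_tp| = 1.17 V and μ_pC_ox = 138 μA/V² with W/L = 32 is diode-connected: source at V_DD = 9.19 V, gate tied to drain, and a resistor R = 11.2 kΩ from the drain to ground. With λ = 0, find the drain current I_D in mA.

I_D = 0.667 mA

With gate tied to drain, V_SG = V_SD ≥ V_SG − |V_tp|, so the device is in saturation.
k_p = μ_pC_ox · (W/L) = 4.416 mA/V².
KCL at the drain: ½ k_p (V_SG − |V_tp|)² = (V_DD − V_SG)/R.
Let x = V_SG − 1.17. Then 24.7 x² + x − 8.02 = 0, giving x = 0.55 V (positive root), so V_SG = 1.72 V.
I_D = (V_DD − V_SG)/R = (9.19 − 1.72) / 11.2 = 0.667 mA.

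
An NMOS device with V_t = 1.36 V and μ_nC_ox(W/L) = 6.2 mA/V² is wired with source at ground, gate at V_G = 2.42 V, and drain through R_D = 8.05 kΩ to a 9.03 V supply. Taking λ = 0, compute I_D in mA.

V_GS = V_G = 2.42 V, so V_ov = 2.42 − 1.36 = 1.06 V.
Assume saturation: I_D = ½ k_n V_ov² = 0.5 × 6.2 × 1.06² = 3.48 mA, giving V_DS = V_DD − I_D R_D = 9.03 − 3.48 × 8.05 = -19 V.
But -19 V < V_ov = 1.06 V, so the device is actually in triode.
In triode I_D = k_n[V_ov V_DS − ½ V_DS²] and I_D = (V_DD − V_DS)/R_D. Equating: 25 V_DS² − 53.9 V_DS + 9.03 = 0, giving V_DS = 0.183 V (the root below V_ov).
I_D = (9.03 − 0.183) / 8.05 = 1.1 mA.

I_D = 1.10 mA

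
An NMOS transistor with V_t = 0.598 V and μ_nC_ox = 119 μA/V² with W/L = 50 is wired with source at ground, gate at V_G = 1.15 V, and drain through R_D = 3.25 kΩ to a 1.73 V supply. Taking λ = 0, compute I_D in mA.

I_D = 0.479 mA

V_GS = V_G = 1.15 V, so V_ov = 1.15 − 0.598 = 0.552 V.
k_n = μ_nC_ox · (W/L) = 5.95 mA/V².
Assume saturation: I_D = ½ k_n V_ov² = 0.5 × 5.95 × 0.552² = 0.906 mA, giving V_DS = V_DD − I_D R_D = 1.73 − 0.906 × 3.25 = -1.22 V.
But -1.22 V < V_ov = 0.552 V, so the device is actually in triode.
In triode I_D = k_n[V_ov V_DS − ½ V_DS²] and I_D = (V_DD − V_DS)/R_D. Equating: 9.67 V_DS² − 11.67 V_DS + 1.73 = 0, giving V_DS = 0.173 V (the root below V_ov).
I_D = (1.73 − 0.173) / 3.25 = 0.479 mA.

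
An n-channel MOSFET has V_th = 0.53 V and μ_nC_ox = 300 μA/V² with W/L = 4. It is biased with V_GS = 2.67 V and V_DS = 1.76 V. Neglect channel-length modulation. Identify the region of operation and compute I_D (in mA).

Triode; I_D = 2.66 mA

k_n = μ_nC_ox · (W/L) = 1.2 mA/V².
V_ov = V_GS − V_th = 2.67 − 0.53 = 2.14 V.
Since V_DS = 1.76 V < V_ov = 2.14 V, the device is in the triode region.
I_D = k_n [V_ov · V_DS − ½ V_DS²] = 1.2 × [2.14 × 1.76 − 0.5 × 1.76²] = 2.66 mA.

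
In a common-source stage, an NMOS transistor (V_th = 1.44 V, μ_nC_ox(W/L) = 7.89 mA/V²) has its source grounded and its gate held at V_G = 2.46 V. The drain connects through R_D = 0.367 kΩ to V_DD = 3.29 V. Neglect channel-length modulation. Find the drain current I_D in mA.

I_D = 4.10 mA

V_GS = V_G = 2.46 V, so V_ov = 2.46 − 1.44 = 1.02 V.
Assume saturation: I_D = ½ k_n V_ov² = 0.5 × 7.89 × 1.02² = 4.1 mA, giving V_DS = V_DD − I_D R_D = 3.29 − 4.1 × 0.367 = 1.78 V.
V_DS = 1.78 V ≥ V_ov = 1.02 V, confirming saturation.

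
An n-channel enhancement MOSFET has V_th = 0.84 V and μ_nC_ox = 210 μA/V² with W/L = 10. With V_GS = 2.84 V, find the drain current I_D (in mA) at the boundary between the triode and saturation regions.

At the boundary V_DS = V_ov = V_GS − V_th = 2.84 − 0.84 = 2 V.
k_n = μ_nC_ox · (W/L) = 2.1 mA/V².
I_D = ½ k_n V_ov² = 0.5 × 2.1 × 2² = 4.2 mA.

I_D = 4.20 mA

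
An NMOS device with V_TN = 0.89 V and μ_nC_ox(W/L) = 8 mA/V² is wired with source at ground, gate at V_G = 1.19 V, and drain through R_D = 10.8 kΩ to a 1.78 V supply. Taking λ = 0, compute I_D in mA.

I_D = 0.158 mA

V_GS = V_G = 1.19 V, so V_ov = 1.19 − 0.89 = 0.3 V.
Assume saturation: I_D = ½ k_n V_ov² = 0.5 × 8 × 0.3² = 0.36 mA, giving V_DS = V_DD − I_D R_D = 1.78 − 0.36 × 10.8 = -2.11 V.
But -2.11 V < V_ov = 0.3 V, so the device is actually in triode.
In triode I_D = k_n[V_ov V_DS − ½ V_DS²] and I_D = (V_DD − V_DS)/R_D. Equating: 43.2 V_DS² − 26.92 V_DS + 1.78 = 0, giving V_DS = 0.0752 V (the root below V_ov).
I_D = (1.78 − 0.0752) / 10.8 = 0.158 mA.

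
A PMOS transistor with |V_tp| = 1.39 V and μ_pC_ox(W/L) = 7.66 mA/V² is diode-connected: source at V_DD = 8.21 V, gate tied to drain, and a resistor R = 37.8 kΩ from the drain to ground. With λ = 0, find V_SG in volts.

V_SG = 1.60 V

With gate tied to drain, V_SG = V_SD ≥ V_SG − |V_tp|, so the device is in saturation.
KCL at the drain: ½ k_p (V_SG − |V_tp|)² = (V_DD − V_SG)/R.
Let x = V_SG − 1.39. Then 145 x² + x − 6.82 = 0, giving x = 0.214 V (positive root), so V_SG = 1.6 V.
I_D = (V_DD − V_SG)/R = (8.21 − 1.6) / 37.8 = 0.175 mA.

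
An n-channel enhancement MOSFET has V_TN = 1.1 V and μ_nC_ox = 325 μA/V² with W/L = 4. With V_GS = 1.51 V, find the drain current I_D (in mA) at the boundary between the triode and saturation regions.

At the boundary V_DS = V_ov = V_GS − V_TN = 1.51 − 1.1 = 0.41 V.
k_n = μ_nC_ox · (W/L) = 1.3 mA/V².
I_D = ½ k_n V_ov² = 0.5 × 1.3 × 0.41² = 0.109 mA.

I_D = 0.109 mA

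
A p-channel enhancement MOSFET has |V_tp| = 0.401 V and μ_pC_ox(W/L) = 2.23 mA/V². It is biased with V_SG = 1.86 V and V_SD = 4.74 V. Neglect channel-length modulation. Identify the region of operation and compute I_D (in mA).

V_ov = V_SG − |V_tp| = 1.86 − 0.401 = 1.46 V.
Since V_SD = 4.74 V ≥ V_ov = 1.46 V, the device is in saturation.
I_D = ½ k_p V_ov² = 0.5 × 2.23 × 1.46² = 2.37 mA.

Saturation; I_D = 2.37 mA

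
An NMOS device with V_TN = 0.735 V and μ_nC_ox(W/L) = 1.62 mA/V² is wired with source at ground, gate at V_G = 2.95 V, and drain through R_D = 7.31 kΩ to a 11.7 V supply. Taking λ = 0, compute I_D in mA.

V_GS = V_G = 2.95 V, so V_ov = 2.95 − 0.735 = 2.22 V.
Assume saturation: I_D = ½ k_n V_ov² = 0.5 × 1.62 × 2.22² = 3.97 mA, giving V_DS = V_DD − I_D R_D = 11.7 − 3.97 × 7.31 = -17.4 V.
But -17.4 V < V_ov = 2.22 V, so the device is actually in triode.
In triode I_D = k_n[V_ov V_DS − ½ V_DS²] and I_D = (V_DD − V_DS)/R_D. Equating: 5.92 V_DS² − 27.23 V_DS + 11.7 = 0, giving V_DS = 0.48 V (the root below V_ov).
I_D = (11.7 − 0.48) / 7.31 = 1.53 mA.

I_D = 1.53 mA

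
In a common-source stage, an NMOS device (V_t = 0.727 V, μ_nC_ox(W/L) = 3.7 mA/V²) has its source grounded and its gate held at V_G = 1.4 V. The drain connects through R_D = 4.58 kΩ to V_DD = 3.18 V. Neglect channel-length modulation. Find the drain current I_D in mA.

V_GS = V_G = 1.4 V, so V_ov = 1.4 − 0.727 = 0.673 V.
Assume saturation: I_D = ½ k_n V_ov² = 0.5 × 3.7 × 0.673² = 0.838 mA, giving V_DS = V_DD − I_D R_D = 3.18 − 0.838 × 4.58 = -0.658 V.
But -0.658 V < V_ov = 0.673 V, so the device is actually in triode.
In triode I_D = k_n[V_ov V_DS − ½ V_DS²] and I_D = (V_DD − V_DS)/R_D. Equating: 8.47 V_DS² − 12.4 V_DS + 3.18 = 0, giving V_DS = 0.331 V (the root below V_ov).
I_D = (3.18 − 0.331) / 4.58 = 0.622 mA.

I_D = 0.622 mA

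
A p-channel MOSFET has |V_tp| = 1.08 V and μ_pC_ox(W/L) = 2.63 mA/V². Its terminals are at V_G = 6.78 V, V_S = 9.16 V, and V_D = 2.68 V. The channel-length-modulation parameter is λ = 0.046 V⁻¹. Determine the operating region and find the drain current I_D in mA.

V_SG = V_S − V_G = 9.16 − 6.78 = 2.38 V; V_SD = V_S − V_D = 9.16 − 2.68 = 6.48 V.
V_ov = V_SG − |V_tp| = 2.38 − 1.08 = 1.3 V.
Since V_SD = 6.48 V ≥ V_ov = 1.3 V, the device is in saturation.
I_D = ½ k_p V_ov² (1 + λ V_SD) = 0.5 × 2.63 × 1.3² × (1 + 0.046 × 6.48) = 2.88 mA.

Saturation; I_D = 2.88 mA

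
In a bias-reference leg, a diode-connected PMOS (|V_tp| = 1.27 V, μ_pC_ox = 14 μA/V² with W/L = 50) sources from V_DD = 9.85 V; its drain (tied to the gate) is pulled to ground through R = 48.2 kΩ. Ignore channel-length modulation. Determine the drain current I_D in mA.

With gate tied to drain, V_SG = V_SD ≥ V_SG − |V_tp|, so the device is in saturation.
k_p = μ_pC_ox · (W/L) = 0.7 mA/V².
KCL at the drain: ½ k_p (V_SG − |V_tp|)² = (V_DD − V_SG)/R.
Let x = V_SG − 1.27. Then 16.9 x² + x − 8.58 = 0, giving x = 0.684 V (positive root), so V_SG = 1.95 V.
I_D = (V_DD − V_SG)/R = (9.85 − 1.95) / 48.2 = 0.164 mA.

I_D = 0.164 mA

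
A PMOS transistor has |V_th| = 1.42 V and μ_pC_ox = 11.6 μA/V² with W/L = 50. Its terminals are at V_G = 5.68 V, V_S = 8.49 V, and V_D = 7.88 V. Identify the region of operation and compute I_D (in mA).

V_SG = V_S − V_G = 8.49 − 5.68 = 2.81 V; V_SD = V_S − V_D = 8.49 − 7.88 = 0.61 V.
k_p = μ_pC_ox · (W/L) = 0.58 mA/V².
V_ov = V_SG − |V_th| = 2.81 − 1.42 = 1.39 V.
Since V_SD = 0.61 V < V_ov = 1.39 V, the device is in the triode region.
I_D = k_p [V_ov · V_SD − ½ V_SD²] = 0.58 × [1.39 × 0.61 − 0.5 × 0.61²] = 0.384 mA.

Triode; I_D = 0.384 mA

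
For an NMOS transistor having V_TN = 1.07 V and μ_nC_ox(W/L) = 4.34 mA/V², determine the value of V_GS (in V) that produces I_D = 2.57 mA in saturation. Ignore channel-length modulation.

V_GS = 2.16 V

In saturation I_D = ½ k_n (V_GS − V_TN)², so V_GS − V_TN = √(2 I_D / k_n) = √(2 × 2.57 / 4.34) = 1.09 V.
V_GS = 1.07 + 1.09 = 2.16 V.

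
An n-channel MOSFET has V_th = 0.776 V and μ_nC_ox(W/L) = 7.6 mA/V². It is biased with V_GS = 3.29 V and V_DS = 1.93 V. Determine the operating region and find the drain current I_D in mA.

Triode; I_D = 22.7 mA

V_ov = V_GS − V_th = 3.29 − 0.776 = 2.51 V.
Since V_DS = 1.93 V < V_ov = 2.51 V, the device is in the triode region.
I_D = k_n [V_ov · V_DS − ½ V_DS²] = 7.6 × [2.51 × 1.93 − 0.5 × 1.93²] = 22.7 mA.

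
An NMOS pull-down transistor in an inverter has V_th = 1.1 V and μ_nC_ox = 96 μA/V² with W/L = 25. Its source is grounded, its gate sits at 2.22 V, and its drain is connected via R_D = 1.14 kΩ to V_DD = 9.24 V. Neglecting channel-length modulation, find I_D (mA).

V_GS = V_G = 2.22 V, so V_ov = 2.22 − 1.1 = 1.12 V.
k_n = μ_nC_ox · (W/L) = 2.4 mA/V².
Assume saturation: I_D = ½ k_n V_ov² = 0.5 × 2.4 × 1.12² = 1.51 mA, giving V_DS = V_DD − I_D R_D = 9.24 − 1.51 × 1.14 = 7.52 V.
V_DS = 7.52 V ≥ V_ov = 1.12 V, confirming saturation.

I_D = 1.51 mA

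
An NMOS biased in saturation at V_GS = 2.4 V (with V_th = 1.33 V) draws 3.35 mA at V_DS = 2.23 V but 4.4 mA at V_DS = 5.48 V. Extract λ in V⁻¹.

λ = 0.123 V⁻¹

With V_GS fixed, I_D ∝ (1 + λ V_DS) in saturation, so I_D2/I_D1 = (1 + λ V_DS2)/(1 + λ V_DS1).
4.4/3.35 = 1.313 = (1 + 5.48 λ)/(1 + 2.23 λ).
Solving: λ (I_D1 V_DS2 − I_D2 V_DS1) = I_D2 − I_D1, so λ = (4.4 − 3.35) / (3.35 × 5.48 − 4.4 × 2.23) = 1.05 / 8.55 = 0.123 V⁻¹.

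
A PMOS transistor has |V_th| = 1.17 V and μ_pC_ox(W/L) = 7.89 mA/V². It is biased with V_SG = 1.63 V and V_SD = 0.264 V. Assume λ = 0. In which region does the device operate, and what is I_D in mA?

Triode; I_D = 0.683 mA

V_ov = V_SG − |V_th| = 1.63 − 1.17 = 0.46 V.
Since V_SD = 0.264 V < V_ov = 0.46 V, the device is in the triode region.
I_D = k_p [V_ov · V_SD − ½ V_SD²] = 7.89 × [0.46 × 0.264 − 0.5 × 0.264²] = 0.683 mA.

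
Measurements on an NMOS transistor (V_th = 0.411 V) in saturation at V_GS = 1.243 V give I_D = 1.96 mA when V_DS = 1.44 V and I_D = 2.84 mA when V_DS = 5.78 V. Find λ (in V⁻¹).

With V_GS fixed, I_D ∝ (1 + λ V_DS) in saturation, so I_D2/I_D1 = (1 + λ V_DS2)/(1 + λ V_DS1).
2.84/1.96 = 1.449 = (1 + 5.78 λ)/(1 + 1.44 λ).
Solving: λ (I_D1 V_DS2 − I_D2 V_DS1) = I_D2 − I_D1, so λ = (2.84 − 1.96) / (1.96 × 5.78 − 2.84 × 1.44) = 0.88 / 7.24 = 0.122 V⁻¹.

λ = 0.122 V⁻¹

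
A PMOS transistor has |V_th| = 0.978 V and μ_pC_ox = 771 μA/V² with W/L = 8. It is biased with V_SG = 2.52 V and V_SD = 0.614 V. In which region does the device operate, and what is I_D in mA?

Triode; I_D = 4.68 mA

k_p = μ_pC_ox · (W/L) = 6.168 mA/V².
V_ov = V_SG − |V_th| = 2.52 − 0.978 = 1.54 V.
Since V_SD = 0.614 V < V_ov = 1.54 V, the device is in the triode region.
I_D = k_p [V_ov · V_SD − ½ V_SD²] = 6.168 × [1.54 × 0.614 − 0.5 × 0.614²] = 4.68 mA.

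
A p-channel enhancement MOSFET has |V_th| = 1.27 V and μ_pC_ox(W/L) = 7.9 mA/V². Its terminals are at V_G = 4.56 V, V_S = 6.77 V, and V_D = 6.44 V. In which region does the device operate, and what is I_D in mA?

Triode; I_D = 2.02 mA

V_SG = V_S − V_G = 6.77 − 4.56 = 2.21 V; V_SD = V_S − V_D = 6.77 − 6.44 = 0.33 V.
V_ov = V_SG − |V_th| = 2.21 − 1.27 = 0.94 V.
Since V_SD = 0.33 V < V_ov = 0.94 V, the device is in the triode region.
I_D = k_p [V_ov · V_SD − ½ V_SD²] = 7.9 × [0.94 × 0.33 − 0.5 × 0.33²] = 2.02 mA.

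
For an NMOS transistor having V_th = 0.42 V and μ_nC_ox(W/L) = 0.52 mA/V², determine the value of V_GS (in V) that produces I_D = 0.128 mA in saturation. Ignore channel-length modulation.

In saturation I_D = ½ k_n (V_GS − V_th)², so V_GS − V_th = √(2 I_D / k_n) = √(2 × 0.128 / 0.52) = 0.702 V.
V_GS = 0.42 + 0.702 = 1.12 V.

V_GS = 1.12 V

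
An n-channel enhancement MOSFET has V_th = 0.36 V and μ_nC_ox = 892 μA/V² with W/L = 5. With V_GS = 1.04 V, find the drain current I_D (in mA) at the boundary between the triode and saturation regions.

I_D = 1.03 mA

At the boundary V_DS = V_ov = V_GS − V_th = 1.04 − 0.36 = 0.68 V.
k_n = μ_nC_ox · (W/L) = 4.46 mA/V².
I_D = ½ k_n V_ov² = 0.5 × 4.46 × 0.68² = 1.03 mA.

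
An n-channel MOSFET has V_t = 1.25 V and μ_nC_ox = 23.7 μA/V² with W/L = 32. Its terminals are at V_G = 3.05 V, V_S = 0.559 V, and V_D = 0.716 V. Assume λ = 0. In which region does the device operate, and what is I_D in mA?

Triode; I_D = 0.138 mA

V_GS = V_G − V_S = 3.05 − 0.559 = 2.49 V; V_DS = V_D − V_S = 0.716 − 0.559 = 0.157 V.
k_n = μ_nC_ox · (W/L) = 0.7584 mA/V².
V_ov = V_GS − V_t = 2.49 − 1.25 = 1.24 V.
Since V_DS = 0.157 V < V_ov = 1.24 V, the device is in the triode region.
I_D = k_n [V_ov · V_DS − ½ V_DS²] = 0.7584 × [1.24 × 0.157 − 0.5 × 0.157²] = 0.138 mA.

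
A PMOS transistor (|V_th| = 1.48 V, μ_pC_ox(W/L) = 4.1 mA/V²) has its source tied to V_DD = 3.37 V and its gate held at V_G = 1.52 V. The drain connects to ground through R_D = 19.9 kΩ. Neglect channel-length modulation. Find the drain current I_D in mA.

V_SG = V_DD − V_G = 3.37 − 1.52 = 1.85 V, so V_ov = 1.85 − 1.48 = 0.37 V.
Assume saturation: I_D = ½ k_p V_ov² = 0.5 × 4.1 × 0.37² = 0.281 mA, giving V_SD = V_DD − I_D R_D = 3.37 − 0.281 × 19.9 = -2.21 V.
But -2.21 V < V_ov = 0.37 V, so the device is actually in triode.
In triode I_D = k_p[V_ov V_SD − ½ V_SD²] and I_D = (V_DD − V_SD)/R_D. Equating: 40.8 V_SD² − 31.19 V_SD + 3.37 = 0, giving V_SD = 0.13 V (the root below V_ov).
I_D = (3.37 − 0.13) / 19.9 = 0.163 mA.

I_D = 0.163 mA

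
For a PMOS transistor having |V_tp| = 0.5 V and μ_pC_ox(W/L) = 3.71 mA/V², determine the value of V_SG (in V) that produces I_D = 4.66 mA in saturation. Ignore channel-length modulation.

In saturation I_D = ½ k_p (V_SG − |V_tp|)², so V_SG − |V_tp| = √(2 I_D / k_p) = √(2 × 4.66 / 3.71) = 1.58 V.
V_SG = 0.5 + 1.58 = 2.08 V.

V_SG = 2.08 V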